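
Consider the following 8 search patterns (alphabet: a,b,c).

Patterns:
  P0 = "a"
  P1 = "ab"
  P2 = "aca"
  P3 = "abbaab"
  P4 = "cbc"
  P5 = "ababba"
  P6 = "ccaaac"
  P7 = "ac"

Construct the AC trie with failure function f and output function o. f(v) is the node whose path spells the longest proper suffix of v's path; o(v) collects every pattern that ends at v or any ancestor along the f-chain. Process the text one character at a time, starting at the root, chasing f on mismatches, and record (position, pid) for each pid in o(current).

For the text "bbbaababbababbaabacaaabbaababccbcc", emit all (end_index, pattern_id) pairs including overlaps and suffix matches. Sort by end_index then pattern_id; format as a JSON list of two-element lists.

Build:
Trie nodes:
  n0 'ε': a→1 c→9
  n1 'a': b→2 c→3  ←P0
  n2 'ab': a→12 b→5  ←P1
  n3 'ac': a→4  ←P7
  n4 'aca': ·  ←P2
  n5 'abb': a→6
  n6 'abba': a→7
  n7 'abbaa': b→8
  n8 'abbaab': ·  ←P3
  n9 'c': b→10 c→16
  n10 'cb': c→11
  n11 'cbc': ·  ←P4
  n12 'aba': b→13
  n13 'abab': b→14
  n14 'ababb': a→15
  n15 'ababba': ·  ←P5
  n16 'cc': a→17
  n17 'cca': a→18
  n18 'ccaa': a→19
  n19 'ccaaa': c→20
  n20 'ccaaac': ·  ←P6

BFS fail/out derivation:
  fail(1) 'a': from fail(0)=0 chase 'a': 0 ⇒ 0;  out={0}∪out(0)={0}
  fail(9) 'c': from fail(0)=0 chase 'c': 0 ⇒ 0;  out=∅∪out(0)=∅
  fail(2) 'ab': from fail(1)=0 chase 'b': 0 ⇒ 0;  out={1}∪out(0)={1}
  fail(3) 'ac': from fail(1)=0 chase 'c': 0 ⇒ 9;  out={7}∪out(9)={7}
  fail(10) 'cb': from fail(9)=0 chase 'b': 0 ⇒ 0;  out=∅∪out(0)=∅
  fail(16) 'cc': from fail(9)=0 chase 'c': 0 ⇒ 9;  out=∅∪out(9)=∅
  fail(4) 'aca': from fail(3)=9 chase 'a': 9→0 ⇒ 1;  out={2}∪out(1)={0,2}
  fail(5) 'abb': from fail(2)=0 chase 'b': 0 ⇒ 0;  out=∅∪out(0)=∅
  fail(11) 'cbc': from fail(10)=0 chase 'c': 0 ⇒ 9;  out={4}∪out(9)={4}
  fail(12) 'aba': from fail(2)=0 chase 'a': 0 ⇒ 1;  out=∅∪out(1)={0}
  fail(17) 'cca': from fail(16)=9 chase 'a': 9→0 ⇒ 1;  out=∅∪out(1)={0}
  fail(6) 'abba': from fail(5)=0 chase 'a': 0 ⇒ 1;  out=∅∪out(1)={0}
  fail(13) 'abab': from fail(12)=1 chase 'b': 1 ⇒ 2;  out=∅∪out(2)={1}
  fail(18) 'ccaa': from fail(17)=1 chase 'a': 1→0 ⇒ 1;  out=∅∪out(1)={0}
  fail(7) 'abbaa': from fail(6)=1 chase 'a': 1→0 ⇒ 1;  out=∅∪out(1)={0}
  fail(14) 'ababb': from fail(13)=2 chase 'b': 2 ⇒ 5;  out=∅∪out(5)=∅
  fail(19) 'ccaaa': from fail(18)=1 chase 'a': 1→0 ⇒ 1;  out=∅∪out(1)={0}
  fail(8) 'abbaab': from fail(7)=1 chase 'b': 1 ⇒ 2;  out={3}∪out(2)={1,3}
  fail(15) 'ababba': from fail(14)=5 chase 'a': 5 ⇒ 6;  out={5}∪out(6)={0,5}
  fail(20) 'ccaaac': from fail(19)=1 chase 'c': 1 ⇒ 3;  out={6}∪out(3)={6,7}

Text stream:
i=0 'b': node 0→0
i=1 'b': node 0→0
i=2 'b': node 0→0
i=3 'a': node 0→1  → match P0@[3:3]
i=4 'a': node 1→1 (fail-walked)  → match P0@[4:4]
i=5 'b': node 1→2  → match P1@[4:5]
i=6 'a': node 2→12  → match P0@[6:6]
i=7 'b': node 12→13  → match P1@[6:7]
i=8 'b': node 13→14
i=9 'a': node 14→15  → match P0@[9:9],P5@[4:9]
i=10 'b': node 15→2 (fail-walked)  → match P1@[9:10]
i=11 'a': node 2→12  → match P0@[11:11]
i=12 'b': node 12→13  → match P1@[11:12]
i=13 'b': node 13→14
i=14 'a': node 14→15  → match P0@[14:14],P5@[9:14]
i=15 'a': node 15→7 (fail-walked)  → match P0@[15:15]
i=16 'b': node 7→8  → match P1@[15:16],P3@[11:16]
i=17 'a': node 8→12 (fail-walked)  → match P0@[17:17]
i=18 'c': node 12→3 (fail-walked)  → match P7@[17:18]
i=19 'a': node 3→4  → match P0@[19:19],P2@[17:19]
i=20 'a': node 4→1 (fail-walked)  → match P0@[20:20]
i=21 'a': node 1→1 (fail-walked)  → match P0@[21:21]
i=22 'b': node 1→2  → match P1@[21:22]
i=23 'b': node 2→5
i=24 'a': node 5→6  → match P0@[24:24]
i=25 'a': node 6→7  → match P0@[25:25]
i=26 'b': node 7→8  → match P1@[25:26],P3@[21:26]
i=27 'a': node 8→12 (fail-walked)  → match P0@[27:27]
i=28 'b': node 12→13  → match P1@[27:28]
i=29 'c': node 13→9 (fail-walked)
i=30 'c': node 9→16
i=31 'b': node 16→10 (fail-walked)
i=32 'c': node 10→11  → match P4@[30:32]
i=33 'c': node 11→16 (fail-walked)

Result: [[3,0],[4,0],[5,1],[6,0],[7,1],[9,0],[9,5],[10,1],[11,0],[12,1],[14,0],[14,5],[15,0],[16,1],[16,3],[17,0],[18,7],[19,0],[19,2],[20,0],[21,0],[22,1],[24,0],[25,0],[26,1],[26,3],[27,0],[28,1],[32,4]]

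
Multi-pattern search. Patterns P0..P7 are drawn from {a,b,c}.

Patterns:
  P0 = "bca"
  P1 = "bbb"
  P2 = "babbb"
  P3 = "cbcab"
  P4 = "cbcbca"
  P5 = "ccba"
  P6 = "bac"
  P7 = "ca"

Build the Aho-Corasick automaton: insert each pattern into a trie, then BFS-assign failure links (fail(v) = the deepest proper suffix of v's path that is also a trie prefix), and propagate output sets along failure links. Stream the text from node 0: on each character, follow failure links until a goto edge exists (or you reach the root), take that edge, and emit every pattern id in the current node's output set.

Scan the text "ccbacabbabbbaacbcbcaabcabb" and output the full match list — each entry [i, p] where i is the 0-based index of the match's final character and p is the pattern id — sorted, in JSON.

Construct AC machine:
Trie nodes:
  n0 'ε': b→1 c→10
  n1 'b': a→6 b→4 c→2
  n2 'bc': a→3
  n3 'bca': ·  ←P0
  n4 'bb': b→5
  n5 'bbb': ·  ←P1
  n6 'ba': b→7 c→21
  n7 'bab': b→8
  n8 'babb': b→9
  n9 'babbb': ·  ←P2
  n10 'c': a→22 b→11 c→18
  n11 'cb': c→12
  n12 'cbc': a→13 b→15
  n13 'cbca': b→14
  n14 'cbcab': ·  ←P3
  n15 'cbcb': c→16
  n16 'cbcbc': a→17
  n17 'cbcbca': ·  ←P4
  n18 'cc': b→19
  n19 'ccb': a→20
  n20 'ccba': ·  ←P5
  n21 'bac': ·  ←P6
  n22 'ca': ·  ←P7

BFS fail/out derivation:
  n1('b'): parent n0 fail=0; on 'b' 0 → fail=0;  out ∅∪∅=∅
  n10('c'): parent n0 fail=0; on 'c' 0 → fail=0;  out ∅∪∅=∅
  n2('bc'): parent n1 fail=0; on 'c' 0 → fail=10;  out ∅∪∅=∅
  n4('bb'): parent n1 fail=0; on 'b' 0 → fail=1;  out ∅∪∅=∅
  n6('ba'): parent n1 fail=0; on 'a' 0 → fail=0;  out ∅∪∅=∅
  n11('cb'): parent n10 fail=0; on 'b' 0 → fail=1;  out ∅∪∅=∅
  n18('cc'): parent n10 fail=0; on 'c' 0 → fail=10;  out ∅∪∅=∅
  n22('ca'): parent n10 fail=0; on 'a' 0 → fail=0;  out {7}∪∅={7}
  n3('bca'): parent n2 fail=10; on 'a' 10 → fail=22;  out {0}∪{7}={0,7}
  n5('bbb'): parent n4 fail=1; on 'b' 1 → fail=4;  out {1}∪∅={1}
  n7('bab'): parent n6 fail=0; on 'b' 0 → fail=1;  out ∅∪∅=∅
  n12('cbc'): parent n11 fail=1; on 'c' 1 → fail=2;  out ∅∪∅=∅
  n19('ccb'): parent n18 fail=10; on 'b' 10 → fail=11;  out ∅∪∅=∅
  n21('bac'): parent n6 fail=0; on 'c' 0 → fail=10;  out {6}∪∅={6}
  n8('babb'): parent n7 fail=1; on 'b' 1 → fail=4;  out ∅∪∅=∅
  n13('cbca'): parent n12 fail=2; on 'a' 2 → fail=3;  out ∅∪{0,7}={0,7}
  n15('cbcb'): parent n12 fail=2; on 'b' 2→10 → fail=11;  out ∅∪∅=∅
  n20('ccba'): parent n19 fail=11; on 'a' 11→1 → fail=6;  out {5}∪∅={5}
  n9('babbb'): parent n8 fail=4; on 'b' 4 → fail=5;  out {2}∪{1}={1,2}
  n14('cbcab'): parent n13 fail=3; on 'b' 3→22→0 → fail=1;  out {3}∪∅={3}
  n16('cbcbc'): parent n15 fail=11; on 'c' 11 → fail=12;  out ∅∪∅=∅
  n17('cbcbca'): parent n16 fail=12; on 'a' 12 → fail=13;  out {4}∪{0,7}={0,4,7}

Run:
[0] read 'c'  n0⇒n10
[1] read 'c'  n10⇒n18
[2] read 'b'  n18⇒n19
[3] read 'a'  n19⇒n20  ** P5@[0:3]
[4] read 'c'  n20⇒n21 ·f  ** P6@[2:4]
[5] read 'a'  n21⇒n22 ·f  ** P7@[4:5]
[6] read 'b'  n22⇒n1 ·f
[7] read 'b'  n1⇒n4
[8] read 'a'  n4⇒n6 ·f
[9] read 'b'  n6⇒n7
[10] read 'b'  n7⇒n8
[11] read 'b'  n8⇒n9  ** P1@[9:11],P2@[7:11]
[12] read 'a'  n9⇒n6 ·f
[13] read 'a'  n6⇒n0 ·f
[14] read 'c'  n0⇒n10
[15] read 'b'  n10⇒n11
[16] read 'c'  n11⇒n12
[17] read 'b'  n12⇒n15
[18] read 'c'  n15⇒n16
[19] read 'a'  n16⇒n17  ** P0@[17:19],P4@[14:19],P7@[18:19]
[20] read 'a'  n17⇒n0 ·f
[21] read 'b'  n0⇒n1
[22] read 'c'  n1⇒n2
[23] read 'a'  n2⇒n3  ** P0@[21:23],P7@[22:23]
[24] read 'b'  n3⇒n1 ·f
[25] read 'b'  n1⇒n4

All matches (sorted): [[3,5],[4,6],[5,7],[11,1],[11,2],[19,0],[19,4],[19,7],[23,0],[23,7]]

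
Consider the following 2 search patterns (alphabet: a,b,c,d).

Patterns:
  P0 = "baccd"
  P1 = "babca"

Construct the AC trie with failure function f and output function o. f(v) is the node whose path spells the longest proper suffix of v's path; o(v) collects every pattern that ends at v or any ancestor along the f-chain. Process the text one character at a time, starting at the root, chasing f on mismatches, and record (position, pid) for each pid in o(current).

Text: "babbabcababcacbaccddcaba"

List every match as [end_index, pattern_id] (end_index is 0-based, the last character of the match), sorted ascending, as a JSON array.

Build automaton:
Trie nodes:
  n0 'ε': b→1
  n1 'b': a→2
  n2 'ba': b→6 c→3
  n3 'bac': c→4
  n4 'bacc': d→5
  n5 'baccd': ·  ←P0
  n6 'bab': c→7
  n7 'babc': a→8
  n8 'babca': ·  ←P1

BFS fail/out derivation:
  n1('b'): parent n0 fail=0; on 'b' 0 → fail=0;  out ∅∪∅=∅
  n2('ba'): parent n1 fail=0; on 'a' 0 → fail=0;  out ∅∪∅=∅
  n3('bac'): parent n2 fail=0; on 'c' 0 → fail=0;  out ∅∪∅=∅
  n6('bab'): parent n2 fail=0; on 'b' 0 → fail=1;  out ∅∪∅=∅
  n4('bacc'): parent n3 fail=0; on 'c' 0 → fail=0;  out ∅∪∅=∅
  n7('babc'): parent n6 fail=1; on 'c' 1→0 → fail=0;  out ∅∪∅=∅
  n5('baccd'): parent n4 fail=0; on 'd' 0 → fail=0;  out {0}∪∅={0}
  n8('babca'): parent n7 fail=0; on 'a' 0 → fail=0;  out {1}∪∅={1}

Run:
[0] read 'b'  n0⇒n1
[1] read 'a'  n1⇒n2
[2] read 'b'  n2⇒n6
[3] read 'b'  n6⇒n1 ·f
[4] read 'a'  n1⇒n2
[5] read 'b'  n2⇒n6
[6] read 'c'  n6⇒n7
[7] read 'a'  n7⇒n8  ** P1@[3:7]
[8] read 'b'  n8⇒n1 ·f
[9] read 'a'  n1⇒n2
[10] read 'b'  n2⇒n6
[11] read 'c'  n6⇒n7
[12] read 'a'  n7⇒n8  ** P1@[8:12]
[13] read 'c'  n8⇒n0 ·f
[14] read 'b'  n0⇒n1
[15] read 'a'  n1⇒n2
[16] read 'c'  n2⇒n3
[17] read 'c'  n3⇒n4
[18] read 'd'  n4⇒n5  ** P0@[14:18]
[19] read 'd'  n5⇒n0 ·f
[20] read 'c'  n0⇒n0
[21] read 'a'  n0⇒n0
[22] read 'b'  n0⇒n1
[23] read 'a'  n1⇒n2

Matches: [[7,1],[12,1],[18,0]]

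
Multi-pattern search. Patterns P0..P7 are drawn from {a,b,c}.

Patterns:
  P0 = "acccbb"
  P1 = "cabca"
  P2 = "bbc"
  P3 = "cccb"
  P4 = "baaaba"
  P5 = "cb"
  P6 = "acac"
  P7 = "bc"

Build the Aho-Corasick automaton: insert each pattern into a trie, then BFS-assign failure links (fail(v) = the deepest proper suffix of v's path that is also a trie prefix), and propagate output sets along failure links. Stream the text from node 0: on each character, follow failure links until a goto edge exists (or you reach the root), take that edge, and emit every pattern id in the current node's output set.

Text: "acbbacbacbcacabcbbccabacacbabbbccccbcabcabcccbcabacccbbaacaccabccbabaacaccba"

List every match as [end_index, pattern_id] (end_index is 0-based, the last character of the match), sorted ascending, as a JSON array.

Construct AC machine:
Trie (insert patterns):
  0='ε' goto a→1 b→12 c→7
  1='a' goto c→2
  2='ac' goto a→24 c→3
  3='acc' goto c→4
  4='accc' goto b→5
  5='acccb' goto b→6
  6='acccbb' goto ·  [P0 ends]
  7='c' goto a→8 b→23 c→15
  8='ca' goto b→9
  9='cab' goto c→10
  10='cabc' goto a→11
  11='cabca' goto ·  [P1 ends]
  12='b' goto a→18 b→13 c→26
  13='bb' goto c→14
  14='bbc' goto ·  [P2 ends]
  15='cc' goto c→16
  16='ccc' goto b→17
  17='cccb' goto ·  [P3 ends]
  18='ba' goto a→19
  19='baa' goto a→20
  20='baaa' goto b→21
  21='baaab' goto a→22
  22='baaaba' goto ·  [P4 ends]
  23='cb' goto ·  [P5 ends]
  24='aca' goto c→25
  25='acac' goto ·  [P6 ends]
  26='bc' goto ·  [P7 ends]

BFS fail/out derivation:
  fail(1) 'a': from fail(0)=0 chase 'a': 0 ⇒ 0;  out=∅∪out(0)=∅
  fail(7) 'c': from fail(0)=0 chase 'c': 0 ⇒ 0;  out=∅∪out(0)=∅
  fail(12) 'b': from fail(0)=0 chase 'b': 0 ⇒ 0;  out=∅∪out(0)=∅
  fail(2) 'ac': from fail(1)=0 chase 'c': 0 ⇒ 7;  out=∅∪out(7)=∅
  fail(8) 'ca': from fail(7)=0 chase 'a': 0 ⇒ 1;  out=∅∪out(1)=∅
  fail(13) 'bb': from fail(12)=0 chase 'b': 0 ⇒ 12;  out=∅∪out(12)=∅
  fail(15) 'cc': from fail(7)=0 chase 'c': 0 ⇒ 7;  out=∅∪out(7)=∅
  fail(18) 'ba': from fail(12)=0 chase 'a': 0 ⇒ 1;  out=∅∪out(1)=∅
  fail(23) 'cb': from fail(7)=0 chase 'b': 0 ⇒ 12;  out={5}∪out(12)={5}
  fail(26) 'bc': from fail(12)=0 chase 'c': 0 ⇒ 7;  out={7}∪out(7)={7}
  fail(3) 'acc': from fail(2)=7 chase 'c': 7 ⇒ 15;  out=∅∪out(15)=∅
  fail(9) 'cab': from fail(8)=1 chase 'b': 1→0 ⇒ 12;  out=∅∪out(12)=∅
  fail(14) 'bbc': from fail(13)=12 chase 'c': 12 ⇒ 26;  out={2}∪out(26)={2,7}
  fail(16) 'ccc': from fail(15)=7 chase 'c': 7 ⇒ 15;  out=∅∪out(15)=∅
  fail(19) 'baa': from fail(18)=1 chase 'a': 1→0 ⇒ 1;  out=∅∪out(1)=∅
  fail(24) 'aca': from fail(2)=7 chase 'a': 7 ⇒ 8;  out=∅∪out(8)=∅
  fail(4) 'accc': from fail(3)=15 chase 'c': 15 ⇒ 16;  out=∅∪out(16)=∅
  fail(10) 'cabc': from fail(9)=12 chase 'c': 12 ⇒ 26;  out=∅∪out(26)={7}
  fail(17) 'cccb': from fail(16)=15 chase 'b': 15→7 ⇒ 23;  out={3}∪out(23)={3,5}
  fail(20) 'baaa': from fail(19)=1 chase 'a': 1→0 ⇒ 1;  out=∅∪out(1)=∅
  fail(25) 'acac': from fail(24)=8 chase 'c': 8→1 ⇒ 2;  out={6}∪out(2)={6}
  fail(5) 'acccb': from fail(4)=16 chase 'b': 16 ⇒ 17;  out=∅∪out(17)={3,5}
  fail(11) 'cabca': from fail(10)=26 chase 'a': 26→7 ⇒ 8;  out={1}∪out(8)={1}
  fail(21) 'baaab': from fail(20)=1 chase 'b': 1→0 ⇒ 12;  out=∅∪out(12)=∅
  fail(6) 'acccbb': from fail(5)=17 chase 'b': 17→23→12 ⇒ 13;  out={0}∪out(13)={0}
  fail(22) 'baaaba': from fail(21)=12 chase 'a': 12 ⇒ 18;  out={4}∪out(18)={4}

Scan:
i=0 'a': node 0→1
i=1 'c': node 1→2
i=2 'b': node 2→23 ·f  ** P5@[1:2]
i=3 'b': node 23→13 ·f
i=4 'a': node 13→18 ·f
i=5 'c': node 18→2 ·f
i=6 'b': node 2→23 ·f  ** P5@[5:6]
i=7 'a': node 23→18 ·f
i=8 'c': node 18→2 ·f
i=9 'b': node 2→23 ·f  ** P5@[8:9]
i=10 'c': node 23→26 ·f  ** P7@[9:10]
i=11 'a': node 26→8 ·f
i=12 'c': node 8→2 ·f
i=13 'a': node 2→24
i=14 'b': node 24→9 ·f
i=15 'c': node 9→10  ** P7@[14:15]
i=16 'b': node 10→23 ·f  ** P5@[15:16]
i=17 'b': node 23→13 ·f
i=18 'c': node 13→14  ** P2@[16:18],P7@[17:18]
i=19 'c': node 14→15 ·f
i=20 'a': node 15→8 ·f
i=21 'b': node 8→9
i=22 'a': node 9→18 ·f
i=23 'c': node 18→2 ·f
i=24 'a': node 2→24
i=25 'c': node 24→25  ** P6@[22:25]
i=26 'b': node 25→23 ·f  ** P5@[25:26]
i=27 'a': node 23→18 ·f
i=28 'b': node 18→12 ·f
i=29 'b': node 12→13
i=30 'b': node 13→13 ·f
i=31 'c': node 13→14  ** P2@[29:31],P7@[30:31]
i=32 'c': node 14→15 ·f
i=33 'c': node 15→16
i=34 'c': node 16→16 ·f
i=35 'b': node 16→17  ** P3@[32:35],P5@[34:35]
i=36 'c': node 17→26 ·f  ** P7@[35:36]
i=37 'a': node 26→8 ·f
i=38 'b': node 8→9
i=39 'c': node 9→10  ** P7@[38:39]
i=40 'a': node 10→11  ** P1@[36:40]
i=41 'b': node 11→9 ·f
i=42 'c': node 9→10  ** P7@[41:42]
i=43 'c': node 10→15 ·f
i=44 'c': node 15→16
i=45 'b': node 16→17  ** P3@[42:45],P5@[44:45]
i=46 'c': node 17→26 ·f  ** P7@[45:46]
i=47 'a': node 26→8 ·f
i=48 'b': node 8→9
i=49 'a': node 9→18 ·f
i=50 'c': node 18→2 ·f
i=51 'c': node 2→3
i=52 'c': node 3→4
i=53 'b': node 4→5  ** P3@[50:53],P5@[52:53]
i=54 'b': node 5→6  ** P0@[49:54]
i=55 'a': node 6→18 ·f
i=56 'a': node 18→19
i=57 'c': node 19→2 ·f
i=58 'a': node 2→24
i=59 'c': node 24→25  ** P6@[56:59]
i=60 'c': node 25→3 ·f
i=61 'a': node 3→8 ·f
i=62 'b': node 8→9
i=63 'c': node 9→10  ** P7@[62:63]
i=64 'c': node 10→15 ·f
i=65 'b': node 15→23 ·f  ** P5@[64:65]
i=66 'a': node 23→18 ·f
i=67 'b': node 18→12 ·f
i=68 'a': node 12→18
i=69 'a': node 18→19
i=70 'c': node 19→2 ·f
i=71 'a': node 2→24
i=72 'c': node 24→25  ** P6@[69:72]
i=73 'c': node 25→3 ·f
i=74 'b': node 3→23 ·f  ** P5@[73:74]
i=75 'a': node 23→18 ·f

All matches (sorted): [[2,5],[6,5],[9,5],[10,7],[15,7],[16,5],[18,2],[18,7],[25,6],[26,5],[31,2],[31,7],[35,3],[35,5],[36,7],[39,7],[40,1],[42,7],[45,3],[45,5],[46,7],[53,3],[53,5],[54,0],[59,6],[63,7],[65,5],[72,6],[74,5]]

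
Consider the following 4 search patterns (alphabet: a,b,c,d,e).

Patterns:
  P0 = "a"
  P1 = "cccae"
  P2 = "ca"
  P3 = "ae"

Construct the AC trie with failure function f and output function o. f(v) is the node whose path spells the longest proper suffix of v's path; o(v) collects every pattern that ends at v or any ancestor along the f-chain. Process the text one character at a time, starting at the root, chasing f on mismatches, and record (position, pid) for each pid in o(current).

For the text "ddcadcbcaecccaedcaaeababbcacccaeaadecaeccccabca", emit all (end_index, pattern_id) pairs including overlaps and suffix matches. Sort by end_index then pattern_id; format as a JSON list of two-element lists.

Build:
Trie nodes:
  0='ε' goto a→1 c→2
  1='a' goto e→8  [P0 ends]
  2='c' goto a→7 c→3
  3='cc' goto c→4
  4='ccc' goto a→5
  5='ccca' goto e→6
  6='cccae' goto ·  [P1 ends]
  7='ca' goto ·  [P2 ends]
  8='ae' goto ·  [P3 ends]

BFS fail/out derivation:
  fail(1) 'a': from fail(0)=0 chase 'a': 0 ⇒ 0;  out={0}∪out(0)={0}
  fail(2) 'c': from fail(0)=0 chase 'c': 0 ⇒ 0;  out=∅∪out(0)=∅
  fail(3) 'cc': from fail(2)=0 chase 'c': 0 ⇒ 2;  out=∅∪out(2)=∅
  fail(7) 'ca': from fail(2)=0 chase 'a': 0 ⇒ 1;  out={2}∪out(1)={0,2}
  fail(8) 'ae': from fail(1)=0 chase 'e': 0 ⇒ 0;  out={3}∪out(0)={3}
  fail(4) 'ccc': from fail(3)=2 chase 'c': 2 ⇒ 3;  out=∅∪out(3)=∅
  fail(5) 'ccca': from fail(4)=3 chase 'a': 3→2 ⇒ 7;  out=∅∪out(7)={0,2}
  fail(6) 'cccae': from fail(5)=7 chase 'e': 7→1 ⇒ 8;  out={1}∪out(8)={1,3}

Scan:
[0] read 'd'  n0⇒n0
[1] read 'd'  n0⇒n0
[2] read 'c'  n0⇒n2
[3] read 'a'  n2⇒n7  ** P0@[3:3],P2@[2:3]
[4] read 'd'  n7⇒n0 (fail-walked)
[5] read 'c'  n0⇒n2
[6] read 'b'  n2⇒n0 (fail-walked)
[7] read 'c'  n0⇒n2
[8] read 'a'  n2⇒n7  ** P0@[8:8],P2@[7:8]
[9] read 'e'  n7⇒n8 (fail-walked)  ** P3@[8:9]
[10] read 'c'  n8⇒n2 (fail-walked)
[11] read 'c'  n2⇒n3
[12] read 'c'  n3⇒n4
[13] read 'a'  n4⇒n5  ** P0@[13:13],P2@[12:13]
[14] read 'e'  n5⇒n6  ** P1@[10:14],P3@[13:14]
[15] read 'd'  n6⇒n0 (fail-walked)
[16] read 'c'  n0⇒n2
[17] read 'a'  n2⇒n7  ** P0@[17:17],P2@[16:17]
[18] read 'a'  n7⇒n1 (fail-walked)  ** P0@[18:18]
[19] read 'e'  n1⇒n8  ** P3@[18:19]
[20] read 'a'  n8⇒n1 (fail-walked)  ** P0@[20:20]
[21] read 'b'  n1⇒n0 (fail-walked)
[22] read 'a'  n0⇒n1  ** P0@[22:22]
[23] read 'b'  n1⇒n0 (fail-walked)
[24] read 'b'  n0⇒n0
[25] read 'c'  n0⇒n2
[26] read 'a'  n2⇒n7  ** P0@[26:26],P2@[25:26]
[27] read 'c'  n7⇒n2 (fail-walked)
[28] read 'c'  n2⇒n3
[29] read 'c'  n3⇒n4
[30] read 'a'  n4⇒n5  ** P0@[30:30],P2@[29:30]
[31] read 'e'  n5⇒n6  ** P1@[27:31],P3@[30:31]
[32] read 'a'  n6⇒n1 (fail-walked)  ** P0@[32:32]
[33] read 'a'  n1⇒n1 (fail-walked)  ** P0@[33:33]
[34] read 'd'  n1⇒n0 (fail-walked)
[35] read 'e'  n0⇒n0
[36] read 'c'  n0⇒n2
[37] read 'a'  n2⇒n7  ** P0@[37:37],P2@[36:37]
[38] read 'e'  n7⇒n8 (fail-walked)  ** P3@[37:38]
[39] read 'c'  n8⇒n2 (fail-walked)
[40] read 'c'  n2⇒n3
[41] read 'c'  n3⇒n4
[42] read 'c'  n4⇒n4 (fail-walked)
[43] read 'a'  n4⇒n5  ** P0@[43:43],P2@[42:43]
[44] read 'b'  n5⇒n0 (fail-walked)
[45] read 'c'  n0⇒n2
[46] read 'a'  n2⇒n7  ** P0@[46:46],P2@[45:46]

All matches (sorted): [[3,0],[3,2],[8,0],[8,2],[9,3],[13,0],[13,2],[14,1],[14,3],[17,0],[17,2],[18,0],[19,3],[20,0],[22,0],[26,0],[26,2],[30,0],[30,2],[31,1],[31,3],[32,0],[33,0],[37,0],[37,2],[38,3],[43,0],[43,2],[46,0],[46,2]]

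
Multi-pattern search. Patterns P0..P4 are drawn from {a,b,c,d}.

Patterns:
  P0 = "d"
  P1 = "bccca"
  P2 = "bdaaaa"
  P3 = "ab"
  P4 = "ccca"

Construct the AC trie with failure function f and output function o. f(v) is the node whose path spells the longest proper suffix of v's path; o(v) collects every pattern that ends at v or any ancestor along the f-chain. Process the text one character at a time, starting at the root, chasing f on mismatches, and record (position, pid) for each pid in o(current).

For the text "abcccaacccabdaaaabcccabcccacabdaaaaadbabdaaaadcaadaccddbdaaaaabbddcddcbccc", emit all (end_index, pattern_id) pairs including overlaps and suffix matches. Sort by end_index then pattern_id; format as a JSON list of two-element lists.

Construct AC machine:
Trie (insert patterns):
  n0 'ε': a→12 b→2 c→14 d→1
  n1 'd': ·  [P0 ends]
  n2 'b': c→3 d→7
  n3 'bc': c→4
  n4 'bcc': c→5
  n5 'bccc': a→6
  n6 'bccca': ·  [P1 ends]
  n7 'bd': a→8
  n8 'bda': a→9
  n9 'bdaa': a→10
  n10 'bdaaa': a→11
  n11 'bdaaaa': ·  [P2 ends]
  n12 'a': b→13
  n13 'ab': ·  [P3 ends]
  n14 'c': c→15
  n15 'cc': c→16
  n16 'ccc': a→17
  n17 'ccca': ·  [P4 ends]

Failure links (BFS by depth):
  fail(1) 'd': from fail(0)=0 chase 'd': 0 ⇒ 0;  out={0}∪out(0)={0}
  fail(2) 'b': from fail(0)=0 chase 'b': 0 ⇒ 0;  out=∅∪out(0)=∅
  fail(12) 'a': from fail(0)=0 chase 'a': 0 ⇒ 0;  out=∅∪out(0)=∅
  fail(14) 'c': from fail(0)=0 chase 'c': 0 ⇒ 0;  out=∅∪out(0)=∅
  fail(3) 'bc': from fail(2)=0 chase 'c': 0 ⇒ 14;  out=∅∪out(14)=∅
  fail(7) 'bd': from fail(2)=0 chase 'd': 0 ⇒ 1;  out=∅∪out(1)={0}
  fail(13) 'ab': from fail(12)=0 chase 'b': 0 ⇒ 2;  out={3}∪out(2)={3}
  fail(15) 'cc': from fail(14)=0 chase 'c': 0 ⇒ 14;  out=∅∪out(14)=∅
  fail(4) 'bcc': from fail(3)=14 chase 'c': 14 ⇒ 15;  out=∅∪out(15)=∅
  fail(8) 'bda': from fail(7)=1 chase 'a': 1→0 ⇒ 12;  out=∅∪out(12)=∅
  fail(16) 'ccc': from fail(15)=14 chase 'c': 14 ⇒ 15;  out=∅∪out(15)=∅
  fail(5) 'bccc': from fail(4)=15 chase 'c': 15 ⇒ 16;  out=∅∪out(16)=∅
  fail(9) 'bdaa': from fail(8)=12 chase 'a': 12→0 ⇒ 12;  out=∅∪out(12)=∅
  fail(17) 'ccca': from fail(16)=15 chase 'a': 15→14→0 ⇒ 12;  out={4}∪out(12)={4}
  fail(6) 'bccca': from fail(5)=16 chase 'a': 16 ⇒ 17;  out={1}∪out(17)={1,4}
  fail(10) 'bdaaa': from fail(9)=12 chase 'a': 12→0 ⇒ 12;  out=∅∪out(12)=∅
  fail(11) 'bdaaaa': from fail(10)=12 chase 'a': 12→0 ⇒ 12;  out={2}∪out(12)={2}

Run:
[0] read 'a'  n0⇒n12
[1] read 'b'  n12⇒n13  → match P3@[0:1]
[2] read 'c'  n13⇒n3 ·f
[3] read 'c'  n3⇒n4
[4] read 'c'  n4⇒n5
[5] read 'a'  n5⇒n6  → match P1@[1:5],P4@[2:5]
[6] read 'a'  n6⇒n12 ·f
[7] read 'c'  n12⇒n14 ·f
[8] read 'c'  n14⇒n15
[9] read 'c'  n15⇒n16
[10] read 'a'  n16⇒n17  → match P4@[7:10]
[11] read 'b'  n17⇒n13 ·f  → match P3@[10:11]
[12] read 'd'  n13⇒n7 ·f  → match P0@[12:12]
[13] read 'a'  n7⇒n8
[14] read 'a'  n8⇒n9
[15] read 'a'  n9⇒n10
[16] read 'a'  n10⇒n11  → match P2@[11:16]
[17] read 'b'  n11⇒n13 ·f  → match P3@[16:17]
[18] read 'c'  n13⇒n3 ·f
[19] read 'c'  n3⇒n4
[20] read 'c'  n4⇒n5
[21] read 'a'  n5⇒n6  → match P1@[17:21],P4@[18:21]
[22] read 'b'  n6⇒n13 ·f  → match P3@[21:22]
[23] read 'c'  n13⇒n3 ·f
[24] read 'c'  n3⇒n4
[25] read 'c'  n4⇒n5
[26] read 'a'  n5⇒n6  → match P1@[22:26],P4@[23:26]
[27] read 'c'  n6⇒n14 ·f
[28] read 'a'  n14⇒n12 ·f
[29] read 'b'  n12⇒n13  → match P3@[28:29]
[30] read 'd'  n13⇒n7 ·f  → match P0@[30:30]
[31] read 'a'  n7⇒n8
[32] read 'a'  n8⇒n9
[33] read 'a'  n9⇒n10
[34] read 'a'  n10⇒n11  → match P2@[29:34]
[35] read 'a'  n11⇒n12 ·f
[36] read 'd'  n12⇒n1 ·f  → match P0@[36:36]
[37] read 'b'  n1⇒n2 ·f
[38] read 'a'  n2⇒n12 ·f
[39] read 'b'  n12⇒n13  → match P3@[38:39]
[40] read 'd'  n13⇒n7 ·f  → match P0@[40:40]
[41] read 'a'  n7⇒n8
[42] read 'a'  n8⇒n9
[43] read 'a'  n9⇒n10
[44] read 'a'  n10⇒n11  → match P2@[39:44]
[45] read 'd'  n11⇒n1 ·f  → match P0@[45:45]
[46] read 'c'  n1⇒n14 ·f
[47] read 'a'  n14⇒n12 ·f
[48] read 'a'  n12⇒n12 ·f
[49] read 'd'  n12⇒n1 ·f  → match P0@[49:49]
[50] read 'a'  n1⇒n12 ·f
[51] read 'c'  n12⇒n14 ·f
[52] read 'c'  n14⇒n15
[53] read 'd'  n15⇒n1 ·f  → match P0@[53:53]
[54] read 'd'  n1⇒n1 ·f  → match P0@[54:54]
[55] read 'b'  n1⇒n2 ·f
[56] read 'd'  n2⇒n7  → match P0@[56:56]
[57] read 'a'  n7⇒n8
[58] read 'a'  n8⇒n9
[59] read 'a'  n9⇒n10
[60] read 'a'  n10⇒n11  → match P2@[55:60]
[61] read 'a'  n11⇒n12 ·f
[62] read 'b'  n12⇒n13  → match P3@[61:62]
[63] read 'b'  n13⇒n2 ·f
[64] read 'd'  n2⇒n7  → match P0@[64:64]
[65] read 'd'  n7⇒n1 ·f  → match P0@[65:65]
[66] read 'c'  n1⇒n14 ·f
[67] read 'd'  n14⇒n1 ·f  → match P0@[67:67]
[68] read 'd'  n1⇒n1 ·f  → match P0@[68:68]
[69] read 'c'  n1⇒n14 ·f
[70] read 'b'  n14⇒n2 ·f
[71] read 'c'  n2⇒n3
[72] read 'c'  n3⇒n4
[73] read 'c'  n4⇒n5

All matches (sorted): [[1,3],[5,1],[5,4],[10,4],[11,3],[12,0],[16,2],[17,3],[21,1],[21,4],[22,3],[26,1],[26,4],[29,3],[30,0],[34,2],[36,0],[39,3],[40,0],[44,2],[45,0],[49,0],[53,0],[54,0],[56,0],[60,2],[62,3],[64,0],[65,0],[67,0],[68,0]]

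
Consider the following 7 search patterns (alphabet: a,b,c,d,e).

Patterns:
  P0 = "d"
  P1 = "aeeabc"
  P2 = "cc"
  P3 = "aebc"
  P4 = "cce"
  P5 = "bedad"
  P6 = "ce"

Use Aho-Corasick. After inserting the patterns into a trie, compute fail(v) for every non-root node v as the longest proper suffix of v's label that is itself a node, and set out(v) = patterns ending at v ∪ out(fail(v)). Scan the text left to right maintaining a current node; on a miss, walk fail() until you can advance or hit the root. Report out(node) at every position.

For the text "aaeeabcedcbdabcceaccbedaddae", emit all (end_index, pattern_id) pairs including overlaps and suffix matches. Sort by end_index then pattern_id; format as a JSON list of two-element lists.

Construct AC machine:
Trie nodes:
  0='ε' goto a→2 b→13 c→8 d→1
  1='d' goto ·  [P0 ends]
  2='a' goto e→3
  3='ae' goto b→10 e→4
  4='aee' goto a→5
  5='aeea' goto b→6
  6='aeeab' goto c→7
  7='aeeabc' goto ·  [P1 ends]
  8='c' goto c→9 e→18
  9='cc' goto e→12  [P2 ends]
  10='aeb' goto c→11
  11='aebc' goto ·  [P3 ends]
  12='cce' goto ·  [P4 ends]
  13='b' goto e→14
  14='be' goto d→15
  15='bed' goto a→16
  16='beda' goto d→17
  17='bedad' goto ·  [P5 ends]
  18='ce' goto ·  [P6 ends]

BFS fail/out derivation:
  n1('d'): parent n0 fail=0; on 'd' 0 → fail=0;  out {0}∪∅={0}
  n2('a'): parent n0 fail=0; on 'a' 0 → fail=0;  out ∅∪∅=∅
  n8('c'): parent n0 fail=0; on 'c' 0 → fail=0;  out ∅∪∅=∅
  n13('b'): parent n0 fail=0; on 'b' 0 → fail=0;  out ∅∪∅=∅
  n3('ae'): parent n2 fail=0; on 'e' 0 → fail=0;  out ∅∪∅=∅
  n9('cc'): parent n8 fail=0; on 'c' 0 → fail=8;  out {2}∪∅={2}
  n14('be'): parent n13 fail=0; on 'e' 0 → fail=0;  out ∅∪∅=∅
  n18('ce'): parent n8 fail=0; on 'e' 0 → fail=0;  out {6}∪∅={6}
  n4('aee'): parent n3 fail=0; on 'e' 0 → fail=0;  out ∅∪∅=∅
  n10('aeb'): parent n3 fail=0; on 'b' 0 → fail=13;  out ∅∪∅=∅
  n12('cce'): parent n9 fail=8; on 'e' 8 → fail=18;  out {4}∪{6}={4,6}
  n15('bed'): parent n14 fail=0; on 'd' 0 → fail=1;  out ∅∪{0}={0}
  n5('aeea'): parent n4 fail=0; on 'a' 0 → fail=2;  out ∅∪∅=∅
  n11('aebc'): parent n10 fail=13; on 'c' 13→0 → fail=8;  out {3}∪∅={3}
  n16('beda'): parent n15 fail=1; on 'a' 1→0 → fail=2;  out ∅∪∅=∅
  n6('aeeab'): parent n5 fail=2; on 'b' 2→0 → fail=13;  out ∅∪∅=∅
  n17('bedad'): parent n16 fail=2; on 'd' 2→0 → fail=1;  out {5}∪{0}={0,5}
  n7('aeeabc'): parent n6 fail=13; on 'c' 13→0 → fail=8;  out {1}∪∅={1}

Scan:
[0] read 'a'  n0⇒n2
[1] read 'a'  n2⇒n2 ·f
[2] read 'e'  n2⇒n3
[3] read 'e'  n3⇒n4
[4] read 'a'  n4⇒n5
[5] read 'b'  n5⇒n6
[6] read 'c'  n6⇒n7  emit P1@[1:6]
[7] read 'e'  n7⇒n18 ·f  emit P6@[6:7]
[8] read 'd'  n18⇒n1 ·f  emit P0@[8:8]
[9] read 'c'  n1⇒n8 ·f
[10] read 'b'  n8⇒n13 ·f
[11] read 'd'  n13⇒n1 ·f  emit P0@[11:11]
[12] read 'a'  n1⇒n2 ·f
[13] read 'b'  n2⇒n13 ·f
[14] read 'c'  n13⇒n8 ·f
[15] read 'c'  n8⇒n9  emit P2@[14:15]
[16] read 'e'  n9⇒n12  emit P4@[14:16],P6@[15:16]
[17] read 'a'  n12⇒n2 ·f
[18] read 'c'  n2⇒n8 ·f
[19] read 'c'  n8⇒n9  emit P2@[18:19]
[20] read 'b'  n9⇒n13 ·f
[21] read 'e'  n13⇒n14
[22] read 'd'  n14⇒n15  emit P0@[22:22]
[23] read 'a'  n15⇒n16
[24] read 'd'  n16⇒n17  emit P0@[24:24],P5@[20:24]
[25] read 'd'  n17⇒n1 ·f  emit P0@[25:25]
[26] read 'a'  n1⇒n2 ·f
[27] read 'e'  n2⇒n3

All matches (sorted): [[6,1],[7,6],[8,0],[11,0],[15,2],[16,4],[16,6],[19,2],[22,0],[24,0],[24,5],[25,0]]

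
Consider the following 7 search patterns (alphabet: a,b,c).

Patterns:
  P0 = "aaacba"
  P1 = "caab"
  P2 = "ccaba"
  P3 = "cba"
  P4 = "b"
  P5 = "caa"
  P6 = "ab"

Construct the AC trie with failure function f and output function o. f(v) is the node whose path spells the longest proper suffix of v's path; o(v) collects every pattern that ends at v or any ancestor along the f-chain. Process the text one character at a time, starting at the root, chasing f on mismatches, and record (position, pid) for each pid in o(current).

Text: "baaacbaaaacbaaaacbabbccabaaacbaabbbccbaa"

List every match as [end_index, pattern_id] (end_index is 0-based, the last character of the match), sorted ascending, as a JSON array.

Construct AC machine:
Trie nodes:
  n0 'ε': a→1 b→17 c→7
  n1 'a': a→2 b→18
  n2 'aa': a→3
  n3 'aaa': c→4
  n4 'aaac': b→5
  n5 'aaacb': a→6
  n6 'aaacba': ·  ←P0
  n7 'c': a→8 b→15 c→11
  n8 'ca': a→9
  n9 'caa': b→10  ←P5
  n10 'caab': ·  ←P1
  n11 'cc': a→12
  n12 'cca': b→13
  n13 'ccab': a→14
  n14 'ccaba': ·  ←P2
  n15 'cb': a→16
  n16 'cba': ·  ←P3
  n17 'b': ·  ←P4
  n18 'ab': ·  ←P6

BFS fail/out derivation:
  fail(1) 'a': from fail(0)=0 chase 'a': 0 ⇒ 0;  out=∅∪out(0)=∅
  fail(7) 'c': from fail(0)=0 chase 'c': 0 ⇒ 0;  out=∅∪out(0)=∅
  fail(17) 'b': from fail(0)=0 chase 'b': 0 ⇒ 0;  out={4}∪out(0)={4}
  fail(2) 'aa': from fail(1)=0 chase 'a': 0 ⇒ 1;  out=∅∪out(1)=∅
  fail(8) 'ca': from fail(7)=0 chase 'a': 0 ⇒ 1;  out=∅∪out(1)=∅
  fail(11) 'cc': from fail(7)=0 chase 'c': 0 ⇒ 7;  out=∅∪out(7)=∅
  fail(15) 'cb': from fail(7)=0 chase 'b': 0 ⇒ 17;  out=∅∪out(17)={4}
  fail(18) 'ab': from fail(1)=0 chase 'b': 0 ⇒ 17;  out={6}∪out(17)={4,6}
  fail(3) 'aaa': from fail(2)=1 chase 'a': 1 ⇒ 2;  out=∅∪out(2)=∅
  fail(9) 'caa': from fail(8)=1 chase 'a': 1 ⇒ 2;  out={5}∪out(2)={5}
  fail(12) 'cca': from fail(11)=7 chase 'a': 7 ⇒ 8;  out=∅∪out(8)=∅
  fail(16) 'cba': from fail(15)=17 chase 'a': 17→0 ⇒ 1;  out={3}∪out(1)={3}
  fail(4) 'aaac': from fail(3)=2 chase 'c': 2→1→0 ⇒ 7;  out=∅∪out(7)=∅
  fail(10) 'caab': from fail(9)=2 chase 'b': 2→1 ⇒ 18;  out={1}∪out(18)={1,4,6}
  fail(13) 'ccab': from fail(12)=8 chase 'b': 8→1 ⇒ 18;  out=∅∪out(18)={4,6}
  fail(5) 'aaacb': from fail(4)=7 chase 'b': 7 ⇒ 15;  out=∅∪out(15)={4}
  fail(14) 'ccaba': from fail(13)=18 chase 'a': 18→17→0 ⇒ 1;  out={2}∪out(1)={2}
  fail(6) 'aaacba': from fail(5)=15 chase 'a': 15 ⇒ 16;  out={0}∪out(16)={0,3}

Run:
[0] read 'b'  n0⇒n17  → match P4@[0:0]
[1] read 'a'  n17⇒n1 ·f
[2] read 'a'  n1⇒n2
[3] read 'a'  n2⇒n3
[4] read 'c'  n3⇒n4
[5] read 'b'  n4⇒n5  → match P4@[5:5]
[6] read 'a'  n5⇒n6  → match P0@[1:6],P3@[4:6]
[7] read 'a'  n6⇒n2 ·f
[8] read 'a'  n2⇒n3
[9] read 'a'  n3⇒n3 ·f
[10] read 'c'  n3⇒n4
[11] read 'b'  n4⇒n5  → match P4@[11:11]
[12] read 'a'  n5⇒n6  → match P0@[7:12],P3@[10:12]
[13] read 'a'  n6⇒n2 ·f
[14] read 'a'  n2⇒n3
[15] read 'a'  n3⇒n3 ·f
[16] read 'c'  n3⇒n4
[17] read 'b'  n4⇒n5  → match P4@[17:17]
[18] read 'a'  n5⇒n6  → match P0@[13:18],P3@[16:18]
[19] read 'b'  n6⇒n18 ·f  → match P4@[19:19],P6@[18:19]
[20] read 'b'  n18⇒n17 ·f  → match P4@[20:20]
[21] read 'c'  n17⇒n7 ·f
[22] read 'c'  n7⇒n11
[23] read 'a'  n11⇒n12
[24] read 'b'  n12⇒n13  → match P4@[24:24],P6@[23:24]
[25] read 'a'  n13⇒n14  → match P2@[21:25]
[26] read 'a'  n14⇒n2 ·f
[27] read 'a'  n2⇒n3
[28] read 'c'  n3⇒n4
[29] read 'b'  n4⇒n5  → match P4@[29:29]
[30] read 'a'  n5⇒n6  → match P0@[25:30],P3@[28:30]
[31] read 'a'  n6⇒n2 ·f
[32] read 'b'  n2⇒n18 ·f  → match P4@[32:32],P6@[31:32]
[33] read 'b'  n18⇒n17 ·f  → match P4@[33:33]
[34] read 'b'  n17⇒n17 ·f  → match P4@[34:34]
[35] read 'c'  n17⇒n7 ·f
[36] read 'c'  n7⇒n11
[37] read 'b'  n11⇒n15 ·f  → match P4@[37:37]
[38] read 'a'  n15⇒n16  → match P3@[36:38]
[39] read 'a'  n16⇒n2 ·f

All matches (sorted): [[0,4],[5,4],[6,0],[6,3],[11,4],[12,0],[12,3],[17,4],[18,0],[18,3],[19,4],[19,6],[20,4],[24,4],[24,6],[25,2],[29,4],[30,0],[30,3],[32,4],[32,6],[33,4],[34,4],[37,4],[38,3]]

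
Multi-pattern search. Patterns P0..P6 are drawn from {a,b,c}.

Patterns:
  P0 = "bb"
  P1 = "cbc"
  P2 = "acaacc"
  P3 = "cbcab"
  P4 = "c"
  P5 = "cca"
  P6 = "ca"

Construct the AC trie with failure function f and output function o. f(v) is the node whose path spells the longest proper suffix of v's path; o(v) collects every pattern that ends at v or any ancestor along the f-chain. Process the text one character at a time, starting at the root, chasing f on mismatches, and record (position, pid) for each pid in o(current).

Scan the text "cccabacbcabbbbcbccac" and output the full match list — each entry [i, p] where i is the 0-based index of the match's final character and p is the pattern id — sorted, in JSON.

Construct AC machine:
Trie (insert patterns):
  0='ε' goto a→6 b→1 c→3
  1='b' goto b→2
  2='bb' goto ·  [P0 ends]
  3='c' goto a→16 b→4 c→14  [P4 ends]
  4='cb' goto c→5
  5='cbc' goto a→12  [P1 ends]
  6='a' goto c→7
  7='ac' goto a→8
  8='aca' goto a→9
  9='acaa' goto c→10
  10='acaac' goto c→11
  11='acaacc' goto ·  [P2 ends]
  12='cbca' goto b→13
  13='cbcab' goto ·  [P3 ends]
  14='cc' goto a→15
  15='cca' goto ·  [P5 ends]
  16='ca' goto ·  [P6 ends]

Failure links (BFS by depth):
  n1('b'): parent n0 fail=0; on 'b' 0 → fail=0;  out ∅∪∅=∅
  n3('c'): parent n0 fail=0; on 'c' 0 → fail=0;  out {4}∪∅={4}
  n6('a'): parent n0 fail=0; on 'a' 0 → fail=0;  out ∅∪∅=∅
  n2('bb'): parent n1 fail=0; on 'b' 0 → fail=1;  out {0}∪∅={0}
  n4('cb'): parent n3 fail=0; on 'b' 0 → fail=1;  out ∅∪∅=∅
  n7('ac'): parent n6 fail=0; on 'c' 0 → fail=3;  out ∅∪{4}={4}
  n14('cc'): parent n3 fail=0; on 'c' 0 → fail=3;  out ∅∪{4}={4}
  n16('ca'): parent n3 fail=0; on 'a' 0 → fail=6;  out {6}∪∅={6}
  n5('cbc'): parent n4 fail=1; on 'c' 1→0 → fail=3;  out {1}∪{4}={1,4}
  n8('aca'): parent n7 fail=3; on 'a' 3 → fail=16;  out ∅∪{6}={6}
  n15('cca'): parent n14 fail=3; on 'a' 3 → fail=16;  out {5}∪{6}={5,6}
  n9('acaa'): parent n8 fail=16; on 'a' 16→6→0 → fail=6;  out ∅∪∅=∅
  n12('cbca'): parent n5 fail=3; on 'a' 3 → fail=16;  out ∅∪{6}={6}
  n10('acaac'): parent n9 fail=6; on 'c' 6 → fail=7;  out ∅∪{4}={4}
  n13('cbcab'): parent n12 fail=16; on 'b' 16→6→0 → fail=1;  out {3}∪∅={3}
  n11('acaacc'): parent n10 fail=7; on 'c' 7→3 → fail=14;  out {2}∪{4}={2,4}

Run:
pos 0 'c': at 3  emit P4@[0:0]
pos 1 'c': at 14  emit P4@[1:1]
pos 2 'c': at 14 (fail-walked)  emit P4@[2:2]
pos 3 'a': at 15  emit P5@[1:3],P6@[2:3]
pos 4 'b': at 1 (fail-walked)
pos 5 'a': at 6 (fail-walked)
pos 6 'c': at 7  emit P4@[6:6]
pos 7 'b': at 4 (fail-walked)
pos 8 'c': at 5  emit P1@[6:8],P4@[8:8]
pos 9 'a': at 12  emit P6@[8:9]
pos 10 'b': at 13  emit P3@[6:10]
pos 11 'b': at 2 (fail-walked)  emit P0@[10:11]
pos 12 'b': at 2 (fail-walked)  emit P0@[11:12]
pos 13 'b': at 2 (fail-walked)  emit P0@[12:13]
pos 14 'c': at 3 (fail-walked)  emit P4@[14:14]
pos 15 'b': at 4
pos 16 'c': at 5  emit P1@[14:16],P4@[16:16]
pos 17 'c': at 14 (fail-walked)  emit P4@[17:17]
pos 18 'a': at 15  emit P5@[16:18],P6@[17:18]
pos 19 'c': at 7 (fail-walked)  emit P4@[19:19]

Result: [[0,4],[1,4],[2,4],[3,5],[3,6],[6,4],[8,1],[8,4],[9,6],[10,3],[11,0],[12,0],[13,0],[14,4],[16,1],[16,4],[17,4],[18,5],[18,6],[19,4]]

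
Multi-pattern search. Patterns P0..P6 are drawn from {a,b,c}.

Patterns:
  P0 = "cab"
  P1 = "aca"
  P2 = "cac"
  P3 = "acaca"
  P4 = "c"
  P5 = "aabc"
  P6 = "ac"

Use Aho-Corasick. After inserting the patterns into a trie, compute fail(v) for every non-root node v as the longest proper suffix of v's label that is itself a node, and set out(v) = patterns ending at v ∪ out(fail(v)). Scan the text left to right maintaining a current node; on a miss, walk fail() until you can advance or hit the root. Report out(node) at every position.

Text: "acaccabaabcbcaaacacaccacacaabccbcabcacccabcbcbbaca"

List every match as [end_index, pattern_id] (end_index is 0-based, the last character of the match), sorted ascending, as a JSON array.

Build automaton:
Trie nodes:
  n0 'ε': a→4 c→1
  n1 'c': a→2  ←P4
  n2 'ca': b→3 c→7
  n3 'cab': ·  ←P0
  n4 'a': a→10 c→5
  n5 'ac': a→6  ←P6
  n6 'aca': c→8  ←P1
  n7 'cac': ·  ←P2
  n8 'acac': a→9
  n9 'acaca': ·  ←P3
  n10 'aa': b→11
  n11 'aab': c→12
  n12 'aabc': ·  ←P5

BFS fail/out derivation:
  fail(1) 'c': from fail(0)=0 chase 'c': 0 ⇒ 0;  out={4}∪out(0)={4}
  fail(4) 'a': from fail(0)=0 chase 'a': 0 ⇒ 0;  out=∅∪out(0)=∅
  fail(2) 'ca': from fail(1)=0 chase 'a': 0 ⇒ 4;  out=∅∪out(4)=∅
  fail(5) 'ac': from fail(4)=0 chase 'c': 0 ⇒ 1;  out={6}∪out(1)={4,6}
  fail(10) 'aa': from fail(4)=0 chase 'a': 0 ⇒ 4;  out=∅∪out(4)=∅
  fail(3) 'cab': from fail(2)=4 chase 'b': 4→0 ⇒ 0;  out={0}∪out(0)={0}
  fail(6) 'aca': from fail(5)=1 chase 'a': 1 ⇒ 2;  out={1}∪out(2)={1}
  fail(7) 'cac': from fail(2)=4 chase 'c': 4 ⇒ 5;  out={2}∪out(5)={2,4,6}
  fail(11) 'aab': from fail(10)=4 chase 'b': 4→0 ⇒ 0;  out=∅∪out(0)=∅
  fail(8) 'acac': from fail(6)=2 chase 'c': 2 ⇒ 7;  out=∅∪out(7)={2,4,6}
  fail(12) 'aabc': from fail(11)=0 chase 'c': 0 ⇒ 1;  out={5}∪out(1)={4,5}
  fail(9) 'acaca': from fail(8)=7 chase 'a': 7→5 ⇒ 6;  out={3}∪out(6)={1,3}

Scan:
[0] read 'a'  n0⇒n4
[1] read 'c'  n4⇒n5  → match P4@[1:1],P6@[0:1]
[2] read 'a'  n5⇒n6  → match P1@[0:2]
[3] read 'c'  n6⇒n8  → match P2@[1:3],P4@[3:3],P6@[2:3]
[4] read 'c'  n8⇒n1 (via fail)  → match P4@[4:4]
[5] read 'a'  n1⇒n2
[6] read 'b'  n2⇒n3  → match P0@[4:6]
[7] read 'a'  n3⇒n4 (via fail)
[8] read 'a'  n4⇒n10
[9] read 'b'  n10⇒n11
[10] read 'c'  n11⇒n12  → match P4@[10:10],P5@[7:10]
[11] read 'b'  n12⇒n0 (via fail)
[12] read 'c'  n0⇒n1  → match P4@[12:12]
[13] read 'a'  n1⇒n2
[14] read 'a'  n2⇒n10 (via fail)
[15] read 'a'  n10⇒n10 (via fail)
[16] read 'c'  n10⇒n5 (via fail)  → match P4@[16:16],P6@[15:16]
[17] read 'a'  n5⇒n6  → match P1@[15:17]
[18] read 'c'  n6⇒n8  → match P2@[16:18],P4@[18:18],P6@[17:18]
[19] read 'a'  n8⇒n9  → match P1@[17:19],P3@[15:19]
[20] read 'c'  n9⇒n8 (via fail)  → match P2@[18:20],P4@[20:20],P6@[19:20]
[21] read 'c'  n8⇒n1 (via fail)  → match P4@[21:21]
[22] read 'a'  n1⇒n2
[23] read 'c'  n2⇒n7  → match P2@[21:23],P4@[23:23],P6@[22:23]
[24] read 'a'  n7⇒n6 (via fail)  → match P1@[22:24]
[25] read 'c'  n6⇒n8  → match P2@[23:25],P4@[25:25],P6@[24:25]
[26] read 'a'  n8⇒n9  → match P1@[24:26],P3@[22:26]
[27] read 'a'  n9⇒n10 (via fail)
[28] read 'b'  n10⇒n11
[29] read 'c'  n11⇒n12  → match P4@[29:29],P5@[26:29]
[30] read 'c'  n12⇒n1 (via fail)  → match P4@[30:30]
[31] read 'b'  n1⇒n0 (via fail)
[32] read 'c'  n0⇒n1  → match P4@[32:32]
[33] read 'a'  n1⇒n2
[34] read 'b'  n2⇒n3  → match P0@[32:34]
[35] read 'c'  n3⇒n1 (via fail)  → match P4@[35:35]
[36] read 'a'  n1⇒n2
[37] read 'c'  n2⇒n7  → match P2@[35:37],P4@[37:37],P6@[36:37]
[38] read 'c'  n7⇒n1 (via fail)  → match P4@[38:38]
[39] read 'c'  n1⇒n1 (via fail)  → match P4@[39:39]
[40] read 'a'  n1⇒n2
[41] read 'b'  n2⇒n3  → match P0@[39:41]
[42] read 'c'  n3⇒n1 (via fail)  → match P4@[42:42]
[43] read 'b'  n1⇒n0 (via fail)
[44] read 'c'  n0⇒n1  → match P4@[44:44]
[45] read 'b'  n1⇒n0 (via fail)
[46] read 'b'  n0⇒n0
[47] read 'a'  n0⇒n4
[48] read 'c'  n4⇒n5  → match P4@[48:48],P6@[47:48]
[49] read 'a'  n5⇒n6  → match P1@[47:49]

All matches (sorted): [[1,4],[1,6],[2,1],[3,2],[3,4],[3,6],[4,4],[6,0],[10,4],[10,5],[12,4],[16,4],[16,6],[17,1],[18,2],[18,4],[18,6],[19,1],[19,3],[20,2],[20,4],[20,6],[21,4],[23,2],[23,4],[23,6],[24,1],[25,2],[25,4],[25,6],[26,1],[26,3],[29,4],[29,5],[30,4],[32,4],[34,0],[35,4],[37,2],[37,4],[37,6],[38,4],[39,4],[41,0],[42,4],[44,4],[48,4],[48,6],[49,1]]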